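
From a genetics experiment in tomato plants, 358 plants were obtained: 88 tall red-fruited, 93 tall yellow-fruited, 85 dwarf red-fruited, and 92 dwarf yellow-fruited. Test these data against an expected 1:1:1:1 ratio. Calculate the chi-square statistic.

Expected counts for N = 358 under a 1:1:1:1 ratio (total parts = 4):
  tall red-fruited: 358 × 1/4 = 89.5
  tall yellow-fruited: 358 × 1/4 = 89.5
  dwarf red-fruited: 358 × 1/4 = 89.5
  dwarf yellow-fruited: 358 × 1/4 = 89.5
χ² = Σ (O − E)² / E
  tall red-fruited: (88 − 89.5)² / 89.5 = 0.0251
  tall yellow-fruited: (93 − 89.5)² / 89.5 = 0.1369
  dwarf red-fruited: (85 − 89.5)² / 89.5 = 0.2263
  dwarf yellow-fruited: (92 − 89.5)² / 89.5 = 0.0698
χ² = 0.0251 + 0.1369 + 0.2263 + 0.0698 = 0.4581 ≈ 0.458

0.458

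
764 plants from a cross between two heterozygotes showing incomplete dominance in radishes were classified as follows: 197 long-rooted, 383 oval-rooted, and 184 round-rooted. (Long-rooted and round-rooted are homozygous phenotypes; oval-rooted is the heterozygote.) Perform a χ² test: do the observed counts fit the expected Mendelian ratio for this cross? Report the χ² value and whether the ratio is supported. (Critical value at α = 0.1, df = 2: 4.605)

With incomplete dominance, a heterozygote × heterozygote cross gives a 1:2:1 phenotypic ratio.
Total ratio parts = 4. Expected numbers out of 764:
  long-rooted: 764 × 1/4 = 191
  oval-rooted: 764 × 2/4 = 382
  round-rooted: 764 × 1/4 = 191
χ² = Σ (O − E)² / E
  long-rooted: (197 − 191)² / 191 = 0.1885
  oval-rooted: (383 − 382)² / 382 = 0.0026
  round-rooted: (184 − 191)² / 191 = 0.2565
χ² = 0.1885 + 0.0026 + 0.2565 = 0.4476 ≈ 0.448
Degrees of freedom = 3 − 1 = 2; critical value at α = 0.1 is 4.605.
Since 0.448 < 4.605, we fail to reject the null hypothesis — the data are consistent with the 1:2:1 ratio.

0.448; consistent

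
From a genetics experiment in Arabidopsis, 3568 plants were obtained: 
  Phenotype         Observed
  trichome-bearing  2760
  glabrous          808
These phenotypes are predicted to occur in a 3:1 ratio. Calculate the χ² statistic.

Total ratio parts = 4. Expected numbers out of 3568:
  trichome-bearing: 3568 × 3/4 = 2676
  glabrous: 3568 × 1/4 = 892
χ² = Σ (O − E)² / E
  trichome-bearing: (2760 − 2676)² / 2676 = 2.6368
  glabrous: (808 − 892)² / 892 = 7.9103
χ² = 2.6368 + 7.9103 = 10.5471 ≈ 10.547

10.547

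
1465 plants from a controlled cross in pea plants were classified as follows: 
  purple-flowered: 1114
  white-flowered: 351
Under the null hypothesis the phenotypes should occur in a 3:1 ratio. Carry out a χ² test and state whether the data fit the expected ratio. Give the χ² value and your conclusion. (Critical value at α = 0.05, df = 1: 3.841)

Under the 3:1 hypothesis (Σ ratio = 4, N = 1465):
  purple-flowered: 1465 × 3/4 = 1098.75
  white-flowered: 1465 × 1/4 = 366.25
χ² = Σ (O − E)² / E
  purple-flowered: (1114 − 1098.75)² / 1098.75 = 0.2117
  white-flowered: (351 − 366.25)² / 366.25 = 0.6350
χ² = 0.2117 + 0.6350 = 0.8467 ≈ 0.847
Degrees of freedom = 2 − 1 = 1; critical value at α = 0.05 is 3.841.
Since 0.847 < 3.841, we fail to reject the null hypothesis — the data are consistent with the 3:1 ratio.

0.847; consistent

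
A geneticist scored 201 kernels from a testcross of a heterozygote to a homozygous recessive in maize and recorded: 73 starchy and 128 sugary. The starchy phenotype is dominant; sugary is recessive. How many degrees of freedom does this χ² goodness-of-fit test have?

1

A testcross of a heterozygote (Aa × aa) gives a 1:1 phenotypic ratio.
A goodness-of-fit test with 2 phenotype classes has df = 2 − 1 = 1.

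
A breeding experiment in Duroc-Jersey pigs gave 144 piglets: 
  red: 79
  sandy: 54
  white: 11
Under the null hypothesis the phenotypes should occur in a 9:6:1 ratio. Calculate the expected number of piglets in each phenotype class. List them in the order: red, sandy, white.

81, 54, 9

Under the 9:6:1 hypothesis (Σ ratio = 16, N = 144):
  red: 144 × 9/16 = 81
  sandy: 144 × 6/16 = 54
  white: 144 × 1/16 = 9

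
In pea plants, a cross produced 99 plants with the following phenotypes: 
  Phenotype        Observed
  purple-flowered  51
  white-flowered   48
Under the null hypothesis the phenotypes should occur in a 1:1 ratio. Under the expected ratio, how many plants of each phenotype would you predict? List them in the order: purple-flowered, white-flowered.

49.5, 49.5

Under the 1:1 hypothesis (Σ ratio = 2, N = 99):
  purple-flowered: 99 × 1/2 = 49.5
  white-flowered: 99 × 1/2 = 49.5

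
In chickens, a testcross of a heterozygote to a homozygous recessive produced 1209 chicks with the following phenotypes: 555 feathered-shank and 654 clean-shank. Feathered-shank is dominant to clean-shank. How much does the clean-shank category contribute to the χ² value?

A testcross of a heterozygote (Aa × aa) gives a 1:1 phenotypic ratio.
Under the 1:1 hypothesis (Σ ratio = 2, N = 1209):
  feathered-shank: 1209 × 1/2 = 604.5
  clean-shank: 1209 × 1/2 = 604.5
Contribution of clean-shank: (654 − 604.5)² / 604.5 = 4.0533

4.053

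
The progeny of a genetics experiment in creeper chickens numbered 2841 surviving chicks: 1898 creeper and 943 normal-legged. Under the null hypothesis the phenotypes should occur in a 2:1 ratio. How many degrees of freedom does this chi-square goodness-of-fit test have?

1

A goodness-of-fit test with 2 phenotype classes has df = 2 − 1 = 1.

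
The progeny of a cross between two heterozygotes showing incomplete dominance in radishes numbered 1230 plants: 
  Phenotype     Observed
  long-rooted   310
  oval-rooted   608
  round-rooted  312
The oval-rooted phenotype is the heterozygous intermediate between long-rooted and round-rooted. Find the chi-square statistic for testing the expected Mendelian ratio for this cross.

0.166

With incomplete dominance, a heterozygote × heterozygote cross gives a 1:2:1 phenotypic ratio.
Expected counts for N = 1230 under a 1:2:1 ratio (total parts = 4):
  long-rooted: 1230 × 1/4 = 307.5
  oval-rooted: 1230 × 2/4 = 615
  round-rooted: 1230 × 1/4 = 307.5
χ² = Σ (O − E)² / E
  long-rooted: (310 − 307.5)² / 307.5 = 0.0203
  oval-rooted: (608 − 615)² / 615 = 0.0797
  round-rooted: (312 − 307.5)² / 307.5 = 0.0659
χ² = 0.0203 + 0.0797 + 0.0659 = 0.1659 ≈ 0.166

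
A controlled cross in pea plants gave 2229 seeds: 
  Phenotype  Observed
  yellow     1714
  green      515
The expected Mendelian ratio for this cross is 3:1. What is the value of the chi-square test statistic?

4.271

The 3:1 ratio has 4 parts, so with N = 2229 the expected counts are:
  yellow: 2229 × 3/4 = 1671.75
  green: 2229 × 1/4 = 557.25
χ² = Σ (O − E)² / E
  yellow: (1714 − 1671.75)² / 1671.75 = 1.0678
  green: (515 − 557.25)² / 557.25 = 3.2033
χ² = 1.0678 + 3.2033 = 4.2711 ≈ 4.271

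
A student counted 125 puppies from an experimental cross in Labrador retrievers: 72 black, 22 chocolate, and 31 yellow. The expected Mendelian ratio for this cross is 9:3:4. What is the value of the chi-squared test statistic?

0.131

Total ratio parts = 16. Expected numbers out of 125:
  black: 125 × 9/16 = 70.3125
  chocolate: 125 × 3/16 = 23.4375
  yellow: 125 × 4/16 = 31.25
χ² = Σ (O − E)² / E
  black: (72 − 70.3125)² / 70.3125 = 0.0405
  chocolate: (22 − 23.4375)² / 23.4375 = 0.0882
  yellow: (31 − 31.25)² / 31.25 = 0.0020
χ² = 0.0405 + 0.0882 + 0.0020 = 0.1307 ≈ 0.131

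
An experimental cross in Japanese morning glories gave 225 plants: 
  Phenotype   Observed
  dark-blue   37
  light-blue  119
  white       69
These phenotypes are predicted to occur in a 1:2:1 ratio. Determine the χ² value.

The 1:2:1 ratio has 4 parts, so with N = 225 the expected counts are:
  dark-blue: 225 × 1/4 = 56.25
  light-blue: 225 × 2/4 = 112.5
  white: 225 × 1/4 = 56.25
χ² = Σ (O − E)² / E
  dark-blue: (37 − 56.25)² / 56.25 = 6.5878
  light-blue: (119 − 112.5)² / 112.5 = 0.3756
  white: (69 − 56.25)² / 56.25 = 2.8900
χ² = 6.5878 + 0.3756 + 2.8900 = 9.8534 ≈ 9.853

9.853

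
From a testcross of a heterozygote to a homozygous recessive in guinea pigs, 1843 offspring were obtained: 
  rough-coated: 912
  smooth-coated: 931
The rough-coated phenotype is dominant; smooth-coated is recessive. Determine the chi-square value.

A testcross of a heterozygote (Aa × aa) gives a 1:1 phenotypic ratio.
Under the 1:1 hypothesis (Σ ratio = 2, N = 1843):
  rough-coated: 1843 × 1/2 = 921.5
  smooth-coated: 1843 × 1/2 = 921.5
χ² = Σ (O − E)² / E
  rough-coated: (912 − 921.5)² / 921.5 = 0.0979
  smooth-coated: (931 − 921.5)² / 921.5 = 0.0979
χ² = 0.0979 + 0.0979 = 0.1958 ≈ 0.196

0.196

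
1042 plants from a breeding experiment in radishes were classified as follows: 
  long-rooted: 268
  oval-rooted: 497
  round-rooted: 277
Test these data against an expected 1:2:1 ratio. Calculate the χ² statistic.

Total ratio parts = 4. Expected numbers out of 1042:
  long-rooted: 1042 × 1/4 = 260.5
  oval-rooted: 1042 × 2/4 = 521
  round-rooted: 1042 × 1/4 = 260.5
χ² = Σ (O − E)² / E
  long-rooted: (268 − 260.5)² / 260.5 = 0.2159
  oval-rooted: (497 − 521)² / 521 = 1.1056
  round-rooted: (277 − 260.5)² / 260.5 = 1.0451
χ² = 0.2159 + 1.1056 + 1.0451 = 2.3666 ≈ 2.367

2.367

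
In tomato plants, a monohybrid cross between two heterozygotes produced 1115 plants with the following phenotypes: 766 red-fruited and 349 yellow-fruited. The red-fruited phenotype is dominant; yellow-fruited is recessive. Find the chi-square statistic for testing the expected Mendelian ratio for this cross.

23.606

For a monohybrid cross between heterozygotes with complete dominance, the expected phenotypic ratio is 3:1.
Under the 3:1 hypothesis (Σ ratio = 4, N = 1115):
  red-fruited: 1115 × 3/4 = 836.25
  yellow-fruited: 1115 × 1/4 = 278.75
χ² = Σ (O − E)² / E
  red-fruited: (766 − 836.25)² / 836.25 = 5.9014
  yellow-fruited: (349 − 278.75)² / 278.75 = 17.7043
χ² = 5.9014 + 17.7043 = 23.6057 ≈ 23.606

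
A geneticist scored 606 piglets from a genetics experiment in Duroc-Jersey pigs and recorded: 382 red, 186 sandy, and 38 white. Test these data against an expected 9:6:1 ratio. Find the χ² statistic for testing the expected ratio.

12.450

Expected counts for N = 606 under a 9:6:1 ratio (total parts = 16):
  red: 606 × 9/16 = 340.875
  sandy: 606 × 6/16 = 227.25
  white: 606 × 1/16 = 37.875
χ² = Σ (O − E)² / E
  red: (382 − 340.875)² / 340.875 = 4.9615
  sandy: (186 − 227.25)² / 227.25 = 7.4876
  white: (38 − 37.875)² / 37.875 = 0.0004
χ² = 4.9615 + 7.4876 + 0.0004 = 12.4495 ≈ 12.450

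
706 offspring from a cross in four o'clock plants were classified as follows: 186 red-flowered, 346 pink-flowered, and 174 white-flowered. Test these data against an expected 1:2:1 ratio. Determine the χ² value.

Total ratio parts = 4. Expected numbers out of 706:
  red-flowered: 706 × 1/4 = 176.5
  pink-flowered: 706 × 2/4 = 353
  white-flowered: 706 × 1/4 = 176.5
χ² = Σ (O − E)² / E
  red-flowered: (186 − 176.5)² / 176.5 = 0.5113
  pink-flowered: (346 − 353)² / 353 = 0.1388
  white-flowered: (174 − 176.5)² / 176.5 = 0.0354
χ² = 0.5113 + 0.1388 + 0.0354 = 0.6855 ≈ 0.686

0.686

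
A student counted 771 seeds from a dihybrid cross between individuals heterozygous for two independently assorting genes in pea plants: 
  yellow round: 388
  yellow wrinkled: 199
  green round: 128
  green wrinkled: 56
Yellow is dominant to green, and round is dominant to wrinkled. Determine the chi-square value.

A dihybrid F₂ with independent assortment and complete dominance at both loci gives a 9:3:3:1 phenotypic ratio.
Total ratio parts = 16. Expected numbers out of 771:
  yellow round: 771 × 9/16 = 433.6875
  yellow wrinkled: 771 × 3/16 = 144.5625
  green round: 771 × 3/16 = 144.5625
  green wrinkled: 771 × 1/16 = 48.1875
χ² = Σ (O − E)² / E
  yellow round: (388 − 433.6875)² / 433.6875 = 4.8130
  yellow wrinkled: (199 − 144.5625)² / 144.5625 = 20.4994
  green round: (128 − 144.5625)² / 144.5625 = 1.8976
  green wrinkled: (56 − 48.1875)² / 48.1875 = 1.2666
χ² = 4.8130 + 20.4994 + 1.8976 + 1.2666 = 28.4766 ≈ 28.477

28.477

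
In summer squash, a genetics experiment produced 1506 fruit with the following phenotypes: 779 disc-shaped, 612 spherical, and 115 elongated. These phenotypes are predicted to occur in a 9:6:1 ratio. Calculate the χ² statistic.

14.061

Expected counts for N = 1506 under a 9:6:1 ratio (total parts = 16):
  disc-shaped: 1506 × 9/16 = 847.125
  spherical: 1506 × 6/16 = 564.75
  elongated: 1506 × 1/16 = 94.125
χ² = Σ (O − E)² / E
  disc-shaped: (779 − 847.125)² / 847.125 = 5.4785
  spherical: (612 − 564.75)² / 564.75 = 3.9532
  elongated: (115 − 94.125)² / 94.125 = 4.6296
χ² = 5.4785 + 3.9532 + 4.6296 = 14.0613 ≈ 14.061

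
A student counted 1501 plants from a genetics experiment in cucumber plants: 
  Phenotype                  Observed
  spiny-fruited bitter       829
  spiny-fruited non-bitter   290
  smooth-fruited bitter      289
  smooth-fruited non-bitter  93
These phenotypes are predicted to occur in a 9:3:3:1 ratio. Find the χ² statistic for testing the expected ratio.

Total ratio parts = 16. Expected numbers out of 1501:
  spiny-fruited bitter: 1501 × 9/16 = 844.3125
  spiny-fruited non-bitter: 1501 × 3/16 = 281.4375
  smooth-fruited bitter: 1501 × 3/16 = 281.4375
  smooth-fruited non-bitter: 1501 × 1/16 = 93.8125
χ² = Σ (O − E)² / E
  spiny-fruited bitter: (829 − 844.3125)² / 844.3125 = 0.2777
  spiny-fruited non-bitter: (290 − 281.4375)² / 281.4375 = 0.2605
  smooth-fruited bitter: (289 − 281.4375)² / 281.4375 = 0.2032
  smooth-fruited non-bitter: (93 − 93.8125)² / 93.8125 = 0.0070
χ² = 0.2777 + 0.2605 + 0.2032 + 0.0070 = 0.7484 ≈ 0.748

0.748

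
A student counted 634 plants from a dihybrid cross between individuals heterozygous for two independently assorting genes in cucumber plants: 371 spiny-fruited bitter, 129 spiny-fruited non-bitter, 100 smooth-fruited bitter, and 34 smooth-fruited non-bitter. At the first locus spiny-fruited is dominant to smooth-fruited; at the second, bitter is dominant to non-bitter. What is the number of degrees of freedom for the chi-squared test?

A dihybrid F₂ with independent assortment and complete dominance at both loci gives a 9:3:3:1 phenotypic ratio.
A goodness-of-fit test with 4 phenotype classes has df = 4 − 1 = 3.

3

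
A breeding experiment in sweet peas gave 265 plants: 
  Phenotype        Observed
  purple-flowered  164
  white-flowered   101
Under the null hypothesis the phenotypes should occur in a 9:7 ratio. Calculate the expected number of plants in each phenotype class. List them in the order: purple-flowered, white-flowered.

Under the 9:7 hypothesis (Σ ratio = 16, N = 265):
  purple-flowered: 265 × 9/16 = 149.0625
  white-flowered: 265 × 7/16 = 115.9375

149.0625, 115.9375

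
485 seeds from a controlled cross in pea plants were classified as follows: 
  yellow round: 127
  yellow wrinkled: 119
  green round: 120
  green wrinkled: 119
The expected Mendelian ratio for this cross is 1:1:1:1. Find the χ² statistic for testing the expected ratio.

0.369

The 1:1:1:1 ratio has 4 parts, so with N = 485 the expected counts are:
  yellow round: 485 × 1/4 = 121.25
  yellow wrinkled: 485 × 1/4 = 121.25
  green round: 485 × 1/4 = 121.25
  green wrinkled: 485 × 1/4 = 121.25
χ² = Σ (O − E)² / E
  yellow round: (127 − 121.25)² / 121.25 = 0.2727
  yellow wrinkled: (119 − 121.25)² / 121.25 = 0.0418
  green round: (120 − 121.25)² / 121.25 = 0.0129
  green wrinkled: (119 − 121.25)² / 121.25 = 0.0418
χ² = 0.2727 + 0.0418 + 0.0129 + 0.0418 = 0.3692 ≈ 0.369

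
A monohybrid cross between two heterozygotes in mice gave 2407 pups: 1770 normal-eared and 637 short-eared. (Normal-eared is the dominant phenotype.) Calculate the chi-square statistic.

For a monohybrid cross between heterozygotes with complete dominance, the expected phenotypic ratio is 3:1.
Expected counts for N = 2407 under a 3:1 ratio (total parts = 4):
  normal-eared: 2407 × 3/4 = 1805.25
  short-eared: 2407 × 1/4 = 601.75
χ² = Σ (O − E)² / E
  normal-eared: (1770 − 1805.25)² / 1805.25 = 0.6883
  short-eared: (637 − 601.75)² / 601.75 = 2.0649
χ² = 0.6883 + 2.0649 = 2.7532 ≈ 2.753

2.753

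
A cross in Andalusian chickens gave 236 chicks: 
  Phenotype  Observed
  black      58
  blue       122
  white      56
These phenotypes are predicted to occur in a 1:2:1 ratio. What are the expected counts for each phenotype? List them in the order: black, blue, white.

59, 118, 59

The 1:2:1 ratio has 4 parts, so with N = 236 the expected counts are:
  black: 236 × 1/4 = 59
  blue: 236 × 2/4 = 118
  white: 236 × 1/4 = 59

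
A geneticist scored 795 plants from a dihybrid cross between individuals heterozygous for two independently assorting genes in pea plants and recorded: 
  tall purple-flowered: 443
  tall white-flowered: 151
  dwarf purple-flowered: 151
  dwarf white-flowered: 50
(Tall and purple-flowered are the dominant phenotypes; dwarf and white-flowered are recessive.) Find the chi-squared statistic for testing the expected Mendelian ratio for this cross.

0.092

A dihybrid F₂ with independent assortment and complete dominance at both loci gives a 9:3:3:1 phenotypic ratio.
Expected counts for N = 795 under a 9:3:3:1 ratio (total parts = 16):
  tall purple-flowered: 795 × 9/16 = 447.1875
  tall white-flowered: 795 × 3/16 = 149.0625
  dwarf purple-flowered: 795 × 3/16 = 149.0625
  dwarf white-flowered: 795 × 1/16 = 49.6875
χ² = Σ (O − E)² / E
  tall purple-flowered: (443 − 447.1875)² / 447.1875 = 0.0392
  tall white-flowered: (151 − 149.0625)² / 149.0625 = 0.0252
  dwarf purple-flowered: (151 − 149.0625)² / 149.0625 = 0.0252
  dwarf white-flowered: (50 − 49.6875)² / 49.6875 = 0.0020
χ² = 0.0392 + 0.0252 + 0.0252 + 0.0020 = 0.0916 ≈ 0.092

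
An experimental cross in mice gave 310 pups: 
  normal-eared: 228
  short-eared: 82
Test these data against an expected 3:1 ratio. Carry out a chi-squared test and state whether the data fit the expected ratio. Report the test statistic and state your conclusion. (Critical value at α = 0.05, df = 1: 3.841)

0.348; consistent

Total ratio parts = 4. Expected numbers out of 310:
  normal-eared: 310 × 3/4 = 232.5
  short-eared: 310 × 1/4 = 77.5
χ² = Σ (O − E)² / E
  normal-eared: (228 − 232.5)² / 232.5 = 0.0871
  short-eared: (82 − 77.5)² / 77.5 = 0.2613
χ² = 0.0871 + 0.2613 = 0.3484 ≈ 0.348
Degrees of freedom = 2 − 1 = 1; critical value at α = 0.05 is 3.841.
Since 0.348 < 3.841, we fail to reject the null hypothesis — the data are consistent with the 3:1 ratio.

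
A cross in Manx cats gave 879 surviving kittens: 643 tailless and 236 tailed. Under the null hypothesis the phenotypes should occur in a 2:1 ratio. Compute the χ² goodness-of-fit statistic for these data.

Under the 2:1 hypothesis (Σ ratio = 3, N = 879):
  tailless: 879 × 2/3 = 586
  tailed: 879 × 1/3 = 293
χ² = Σ (O − E)² / E
  tailless: (643 − 586)² / 586 = 5.5444
  tailed: (236 − 293)² / 293 = 11.0887
χ² = 5.5444 + 11.0887 = 16.6331 ≈ 16.633

16.633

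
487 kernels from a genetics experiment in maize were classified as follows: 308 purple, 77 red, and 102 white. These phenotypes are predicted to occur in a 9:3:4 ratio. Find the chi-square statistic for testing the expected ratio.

Expected counts for N = 487 under a 9:3:4 ratio (total parts = 16):
  purple: 487 × 9/16 = 273.9375
  red: 487 × 3/16 = 91.3125
  white: 487 × 4/16 = 121.75
χ² = Σ (O − E)² / E
  purple: (308 − 273.9375)² / 273.9375 = 4.2355
  red: (77 − 91.3125)² / 91.3125 = 2.2434
  white: (102 − 121.75)² / 121.75 = 3.2038
χ² = 4.2355 + 2.2434 + 3.2038 = 9.6827 ≈ 9.683

9.683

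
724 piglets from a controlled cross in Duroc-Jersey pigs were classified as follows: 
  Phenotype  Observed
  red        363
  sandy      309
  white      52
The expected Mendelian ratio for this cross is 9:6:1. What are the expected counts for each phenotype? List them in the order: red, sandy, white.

The 9:6:1 ratio has 16 parts, so with N = 724 the expected counts are:
  red: 724 × 9/16 = 407.25
  sandy: 724 × 6/16 = 271.5
  white: 724 × 1/16 = 45.25

407.25, 271.5, 45.25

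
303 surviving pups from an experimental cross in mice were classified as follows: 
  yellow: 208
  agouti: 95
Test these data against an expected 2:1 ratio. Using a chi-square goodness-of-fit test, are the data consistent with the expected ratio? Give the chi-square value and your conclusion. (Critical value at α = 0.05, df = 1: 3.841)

0.535; consistent

Expected counts for N = 303 under a 2:1 ratio (total parts = 3):
  yellow: 303 × 2/3 = 202
  agouti: 303 × 1/3 = 101
χ² = Σ (O − E)² / E
  yellow: (208 − 202)² / 202 = 0.1782
  agouti: (95 − 101)² / 101 = 0.3564
χ² = 0.1782 + 0.3564 = 0.5346 ≈ 0.535
Degrees of freedom = 2 − 1 = 1; critical value at α = 0.05 is 3.841.
Since 0.535 < 3.841, we fail to reject the null hypothesis — the data are consistent with the 2:1 ratio.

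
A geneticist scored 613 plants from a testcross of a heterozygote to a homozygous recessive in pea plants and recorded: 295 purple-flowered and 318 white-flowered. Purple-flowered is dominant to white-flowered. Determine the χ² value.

A testcross of a heterozygote (Aa × aa) gives a 1:1 phenotypic ratio.
Total ratio parts = 2. Expected numbers out of 613:
  purple-flowered: 613 × 1/2 = 306.5
  white-flowered: 613 × 1/2 = 306.5
χ² = Σ (O − E)² / E
  purple-flowered: (295 − 306.5)² / 306.5 = 0.4315
  white-flowered: (318 − 306.5)² / 306.5 = 0.4315
χ² = 0.4315 + 0.4315 = 0.863

0.863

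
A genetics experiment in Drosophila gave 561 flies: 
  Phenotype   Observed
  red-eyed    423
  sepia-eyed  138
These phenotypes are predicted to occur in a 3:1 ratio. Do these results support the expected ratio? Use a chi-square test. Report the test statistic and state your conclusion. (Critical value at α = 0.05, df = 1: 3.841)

0.048; consistent

Under the 3:1 hypothesis (Σ ratio = 4, N = 561):
  red-eyed: 561 × 3/4 = 420.75
  sepia-eyed: 561 × 1/4 = 140.25
χ² = Σ (O − E)² / E
  red-eyed: (423 − 420.75)² / 420.75 = 0.0120
  sepia-eyed: (138 − 140.25)² / 140.25 = 0.0361
χ² = 0.0120 + 0.0361 = 0.0481 ≈ 0.048
Degrees of freedom = 2 − 1 = 1; critical value at α = 0.05 is 3.841.
Since 0.048 < 3.841, we fail to reject the null hypothesis — the data are consistent with the 3:1 ratio.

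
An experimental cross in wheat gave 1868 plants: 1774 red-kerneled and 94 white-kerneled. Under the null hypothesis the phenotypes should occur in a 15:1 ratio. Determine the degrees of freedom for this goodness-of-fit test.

A goodness-of-fit test with 2 phenotype classes has df = 2 − 1 = 1.

1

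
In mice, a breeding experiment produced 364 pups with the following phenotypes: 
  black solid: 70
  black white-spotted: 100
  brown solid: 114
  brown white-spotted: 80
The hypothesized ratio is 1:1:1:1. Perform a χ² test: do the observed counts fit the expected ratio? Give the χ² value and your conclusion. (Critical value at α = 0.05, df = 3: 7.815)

Expected counts for N = 364 under a 1:1:1:1 ratio (total parts = 4):
  black solid: 364 × 1/4 = 91
  black white-spotted: 364 × 1/4 = 91
  brown solid: 364 × 1/4 = 91
  brown white-spotted: 364 × 1/4 = 91
χ² = Σ (O − E)² / E
  black solid: (70 − 91)² / 91 = 4.8462
  black white-spotted: (100 − 91)² / 91 = 0.8901
  brown solid: (114 − 91)² / 91 = 5.8132
  brown white-spotted: (80 − 91)² / 91 = 1.3297
χ² = 4.8462 + 0.8901 + 5.8132 + 1.3297 = 12.8792 ≈ 12.879
Degrees of freedom = 4 − 1 = 3; critical value at α = 0.05 is 7.815.
Since 12.879 > 7.815, we reject the null hypothesis — the data do not fit the 1:1:1:1 ratio.

12.879; not consistent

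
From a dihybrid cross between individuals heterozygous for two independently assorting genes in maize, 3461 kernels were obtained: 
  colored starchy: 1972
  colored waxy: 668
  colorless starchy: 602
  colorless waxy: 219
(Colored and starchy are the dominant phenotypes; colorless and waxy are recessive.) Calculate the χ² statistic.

4.314

A dihybrid F₂ with independent assortment and complete dominance at both loci gives a 9:3:3:1 phenotypic ratio.
Under the 9:3:3:1 hypothesis (Σ ratio = 16, N = 3461):
  colored starchy: 3461 × 9/16 = 1946.8125
  colored waxy: 3461 × 3/16 = 648.9375
  colorless starchy: 3461 × 3/16 = 648.9375
  colorless waxy: 3461 × 1/16 = 216.3125
χ² = Σ (O − E)² / E
  colored starchy: (1972 − 1946.8125)² / 1946.8125 = 0.3259
  colored waxy: (668 − 648.9375)² / 648.9375 = 0.5600
  colorless starchy: (602 − 648.9375)² / 648.9375 = 3.3950
  colorless waxy: (219 − 216.3125)² / 216.3125 = 0.0334
χ² = 0.3259 + 0.5600 + 3.3950 + 0.0334 = 4.3143 ≈ 4.314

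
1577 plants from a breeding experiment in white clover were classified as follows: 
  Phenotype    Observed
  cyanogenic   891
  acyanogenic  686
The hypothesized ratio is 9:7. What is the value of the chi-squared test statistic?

0.040

Expected counts for N = 1577 under a 9:7 ratio (total parts = 16):
  cyanogenic: 1577 × 9/16 = 887.0625
  acyanogenic: 1577 × 7/16 = 689.9375
χ² = Σ (O − E)² / E
  cyanogenic: (891 − 887.0625)² / 887.0625 = 0.0175
  acyanogenic: (686 − 689.9375)² / 689.9375 = 0.0225
χ² = 0.0175 + 0.0225 = 0.040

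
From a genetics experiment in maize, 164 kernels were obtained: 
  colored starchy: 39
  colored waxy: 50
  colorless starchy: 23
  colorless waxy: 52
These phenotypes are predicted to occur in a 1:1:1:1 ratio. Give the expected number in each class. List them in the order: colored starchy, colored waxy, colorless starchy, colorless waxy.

Total ratio parts = 4. Expected numbers out of 164:
  colored starchy: 164 × 1/4 = 41
  colored waxy: 164 × 1/4 = 41
  colorless starchy: 164 × 1/4 = 41
  colorless waxy: 164 × 1/4 = 41

41, 41, 41, 41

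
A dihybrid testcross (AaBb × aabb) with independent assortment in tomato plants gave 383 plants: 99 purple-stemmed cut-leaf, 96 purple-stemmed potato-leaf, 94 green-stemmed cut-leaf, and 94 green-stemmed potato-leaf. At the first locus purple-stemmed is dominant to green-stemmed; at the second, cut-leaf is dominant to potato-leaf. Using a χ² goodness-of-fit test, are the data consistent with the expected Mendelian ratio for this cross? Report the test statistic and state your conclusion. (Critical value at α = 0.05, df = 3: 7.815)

0.175; consistent

A dihybrid testcross with independent assortment gives a 1:1:1:1 ratio.
The 1:1:1:1 ratio has 4 parts, so with N = 383 the expected counts are:
  purple-stemmed cut-leaf: 383 × 1/4 = 95.75
  purple-stemmed potato-leaf: 383 × 1/4 = 95.75
  green-stemmed cut-leaf: 383 × 1/4 = 95.75
  green-stemmed potato-leaf: 383 × 1/4 = 95.75
χ² = Σ (O − E)² / E
  purple-stemmed cut-leaf: (99 − 95.75)² / 95.75 = 0.1103
  purple-stemmed potato-leaf: (96 − 95.75)² / 95.75 = 0.0007
  green-stemmed cut-leaf: (94 − 95.75)² / 95.75 = 0.0320
  green-stemmed potato-leaf: (94 − 95.75)² / 95.75 = 0.0320
χ² = 0.1103 + 0.0007 + 0.0320 + 0.0320 = 0.175
Degrees of freedom = 4 − 1 = 3; critical value at α = 0.05 is 7.815.
Since 0.175 < 7.815, we fail to reject the null hypothesis — the data are consistent with the 1:1:1:1 ratio.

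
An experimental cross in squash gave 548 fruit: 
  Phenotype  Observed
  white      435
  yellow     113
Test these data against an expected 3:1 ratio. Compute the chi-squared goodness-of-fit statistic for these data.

Expected counts for N = 548 under a 3:1 ratio (total parts = 4):
  white: 548 × 3/4 = 411
  yellow: 548 × 1/4 = 137
χ² = Σ (O − E)² / E
  white: (435 − 411)² / 411 = 1.4015
  yellow: (113 − 137)² / 137 = 4.2044
χ² = 1.4015 + 4.2044 = 5.6059 ≈ 5.606

5.606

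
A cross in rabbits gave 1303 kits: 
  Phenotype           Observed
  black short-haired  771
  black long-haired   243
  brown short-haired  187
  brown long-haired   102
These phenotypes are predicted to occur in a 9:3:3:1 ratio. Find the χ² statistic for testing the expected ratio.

Under the 9:3:3:1 hypothesis (Σ ratio = 16, N = 1303):
  black short-haired: 1303 × 9/16 = 732.9375
  black long-haired: 1303 × 3/16 = 244.3125
  brown short-haired: 1303 × 3/16 = 244.3125
  brown long-haired: 1303 × 1/16 = 81.4375
χ² = Σ (O − E)² / E
  black short-haired: (771 − 732.9375)² / 732.9375 = 1.9766
  black long-haired: (243 − 244.3125)² / 244.3125 = 0.0071
  brown short-haired: (187 − 244.3125)² / 244.3125 = 13.4448
  brown long-haired: (102 − 81.4375)² / 81.4375 = 5.1919
χ² = 1.9766 + 0.0071 + 13.4448 + 5.1919 = 20.6204 ≈ 20.620

20.620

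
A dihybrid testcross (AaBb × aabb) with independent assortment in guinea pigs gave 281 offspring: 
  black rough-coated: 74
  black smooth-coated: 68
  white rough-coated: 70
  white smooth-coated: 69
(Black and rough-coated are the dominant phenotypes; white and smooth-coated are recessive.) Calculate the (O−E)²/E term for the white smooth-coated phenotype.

A dihybrid testcross with independent assortment gives a 1:1:1:1 ratio.
The 1:1:1:1 ratio has 4 parts, so with N = 281 the expected counts are:
  black rough-coated: 281 × 1/4 = 70.25
  black smooth-coated: 281 × 1/4 = 70.25
  white rough-coated: 281 × 1/4 = 70.25
  white smooth-coated: 281 × 1/4 = 70.25
Contribution of white smooth-coated: (69 − 70.25)² / 70.25 = 0.0222

0.022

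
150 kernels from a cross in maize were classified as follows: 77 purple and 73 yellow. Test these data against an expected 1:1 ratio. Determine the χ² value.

0.107

The 1:1 ratio has 2 parts, so with N = 150 the expected counts are:
  purple: 150 × 1/2 = 75
  yellow: 150 × 1/2 = 75
χ² = Σ (O − E)² / E
  purple: (77 − 75)² / 75 = 0.0533
  yellow: (73 − 75)² / 75 = 0.0533
χ² = 0.0533 + 0.0533 = 0.1066 ≈ 0.107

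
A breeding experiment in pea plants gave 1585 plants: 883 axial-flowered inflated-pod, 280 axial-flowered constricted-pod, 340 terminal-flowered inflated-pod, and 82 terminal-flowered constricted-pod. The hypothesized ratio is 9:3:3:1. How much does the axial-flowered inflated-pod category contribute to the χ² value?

0.082

Total ratio parts = 16. Expected numbers out of 1585:
  axial-flowered inflated-pod: 1585 × 9/16 = 891.5625
  axial-flowered constricted-pod: 1585 × 3/16 = 297.1875
  terminal-flowered inflated-pod: 1585 × 3/16 = 297.1875
  terminal-flowered constricted-pod: 1585 × 1/16 = 99.0625
Contribution of axial-flowered inflated-pod: (883 − 891.5625)² / 891.5625 = 0.0822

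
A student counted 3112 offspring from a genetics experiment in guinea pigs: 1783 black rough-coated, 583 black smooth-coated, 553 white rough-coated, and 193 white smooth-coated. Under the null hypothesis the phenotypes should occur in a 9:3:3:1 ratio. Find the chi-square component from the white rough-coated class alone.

1.594

Under the 9:3:3:1 hypothesis (Σ ratio = 16, N = 3112):
  black rough-coated: 3112 × 9/16 = 1750.5
  black smooth-coated: 3112 × 3/16 = 583.5
  white rough-coated: 3112 × 3/16 = 583.5
  white smooth-coated: 3112 × 1/16 = 194.5
Contribution of white rough-coated: (553 − 583.5)² / 583.5 = 1.5943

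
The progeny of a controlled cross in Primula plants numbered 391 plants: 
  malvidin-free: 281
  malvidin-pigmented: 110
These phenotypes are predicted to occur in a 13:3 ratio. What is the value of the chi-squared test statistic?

22.596

The 13:3 ratio has 16 parts, so with N = 391 the expected counts are:
  malvidin-free: 391 × 13/16 = 317.6875
  malvidin-pigmented: 391 × 3/16 = 73.3125
χ² = Σ (O − E)² / E
  malvidin-free: (281 − 317.6875)² / 317.6875 = 4.2368
  malvidin-pigmented: (110 − 73.3125)² / 73.3125 = 18.3594
χ² = 4.2368 + 18.3594 = 22.5962 ≈ 22.596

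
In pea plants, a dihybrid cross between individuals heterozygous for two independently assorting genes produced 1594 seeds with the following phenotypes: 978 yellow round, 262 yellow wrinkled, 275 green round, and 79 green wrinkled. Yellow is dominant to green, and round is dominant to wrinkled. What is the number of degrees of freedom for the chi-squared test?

3

A dihybrid F₂ with independent assortment and complete dominance at both loci gives a 9:3:3:1 phenotypic ratio.
A goodness-of-fit test with 4 phenotype classes has df = 4 − 1 = 3.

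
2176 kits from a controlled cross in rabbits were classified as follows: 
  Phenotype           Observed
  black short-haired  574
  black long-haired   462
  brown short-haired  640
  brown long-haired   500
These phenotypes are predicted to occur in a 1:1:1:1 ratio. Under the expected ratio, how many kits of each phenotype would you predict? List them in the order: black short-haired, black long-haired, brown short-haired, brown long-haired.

544, 544, 544, 544

The 1:1:1:1 ratio has 4 parts, so with N = 2176 the expected counts are:
  black short-haired: 2176 × 1/4 = 544
  black long-haired: 2176 × 1/4 = 544
  brown short-haired: 2176 × 1/4 = 544
  brown long-haired: 2176 × 1/4 = 544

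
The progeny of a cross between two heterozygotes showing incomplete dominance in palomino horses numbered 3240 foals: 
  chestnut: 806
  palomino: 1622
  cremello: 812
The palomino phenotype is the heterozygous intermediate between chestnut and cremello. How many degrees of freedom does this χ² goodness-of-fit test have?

With incomplete dominance, a heterozygote × heterozygote cross gives a 1:2:1 phenotypic ratio.
A goodness-of-fit test with 3 phenotype classes has df = 3 − 1 = 2.

2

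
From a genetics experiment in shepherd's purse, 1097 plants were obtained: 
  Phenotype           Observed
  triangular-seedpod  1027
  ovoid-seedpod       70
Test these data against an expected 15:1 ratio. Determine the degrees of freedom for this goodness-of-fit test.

1

A goodness-of-fit test with 2 phenotype classes has df = 2 − 1 = 1.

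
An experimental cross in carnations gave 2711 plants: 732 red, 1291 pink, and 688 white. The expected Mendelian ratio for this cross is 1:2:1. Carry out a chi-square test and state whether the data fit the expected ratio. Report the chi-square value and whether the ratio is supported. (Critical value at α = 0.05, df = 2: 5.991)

7.567; not consistent

The 1:2:1 ratio has 4 parts, so with N = 2711 the expected counts are:
  red: 2711 × 1/4 = 677.75
  pink: 2711 × 2/4 = 1355.5
  white: 2711 × 1/4 = 677.75
χ² = Σ (O − E)² / E
  red: (732 − 677.75)² / 677.75 = 4.3424
  pink: (1291 − 1355.5)² / 1355.5 = 3.0692
  white: (688 − 677.75)² / 677.75 = 0.1550
χ² = 4.3424 + 3.0692 + 0.1550 = 7.5666 ≈ 7.567
Degrees of freedom = 3 − 1 = 2; critical value at α = 0.05 is 5.991.
Since 7.567 > 5.991, we reject the null hypothesis — the data do not fit the 1:2:1 ratio.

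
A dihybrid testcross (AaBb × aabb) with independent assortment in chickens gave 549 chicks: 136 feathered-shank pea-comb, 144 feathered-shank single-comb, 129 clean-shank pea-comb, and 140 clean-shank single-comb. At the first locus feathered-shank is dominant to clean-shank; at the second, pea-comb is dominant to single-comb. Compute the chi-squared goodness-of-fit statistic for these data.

0.894

A dihybrid testcross with independent assortment gives a 1:1:1:1 ratio.
The 1:1:1:1 ratio has 4 parts, so with N = 549 the expected counts are:
  feathered-shank pea-comb: 549 × 1/4 = 137.25
  feathered-shank single-comb: 549 × 1/4 = 137.25
  clean-shank pea-comb: 549 × 1/4 = 137.25
  clean-shank single-comb: 549 × 1/4 = 137.25
χ² = Σ (O − E)² / E
  feathered-shank pea-comb: (136 − 137.25)² / 137.25 = 0.0114
  feathered-shank single-comb: (144 − 137.25)² / 137.25 = 0.3320
  clean-shank pea-comb: (129 − 137.25)² / 137.25 = 0.4959
  clean-shank single-comb: (140 − 137.25)² / 137.25 = 0.0551
χ² = 0.0114 + 0.3320 + 0.4959 + 0.0551 = 0.8944 ≈ 0.894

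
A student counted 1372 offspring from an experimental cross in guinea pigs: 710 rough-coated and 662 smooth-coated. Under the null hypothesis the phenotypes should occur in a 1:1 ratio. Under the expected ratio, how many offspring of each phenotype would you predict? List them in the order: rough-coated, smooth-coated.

Total ratio parts = 2. Expected numbers out of 1372:
  rough-coated: 1372 × 1/2 = 686
  smooth-coated: 1372 × 1/2 = 686

686, 686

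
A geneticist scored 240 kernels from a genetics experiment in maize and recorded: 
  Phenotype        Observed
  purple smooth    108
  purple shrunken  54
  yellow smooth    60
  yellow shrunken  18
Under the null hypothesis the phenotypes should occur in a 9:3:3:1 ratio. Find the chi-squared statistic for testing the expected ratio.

12.800

Under the 9:3:3:1 hypothesis (Σ ratio = 16, N = 240):
  purple smooth: 240 × 9/16 = 135
  purple shrunken: 240 × 3/16 = 45
  yellow smooth: 240 × 3/16 = 45
  yellow shrunken: 240 × 1/16 = 15
χ² = Σ (O − E)² / E
  purple smooth: (108 − 135)² / 135 = 5.4000
  purple shrunken: (54 − 45)² / 45 = 1.8000
  yellow smooth: (60 − 45)² / 45 = 5.0000
  yellow shrunken: (18 − 15)² / 15 = 0.6000
χ² = 5.4000 + 1.8000 + 5.0000 + 0.6000 = 12.800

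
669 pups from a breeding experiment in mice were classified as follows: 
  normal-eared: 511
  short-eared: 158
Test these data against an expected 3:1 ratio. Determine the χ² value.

0.682

The 3:1 ratio has 4 parts, so with N = 669 the expected counts are:
  normal-eared: 669 × 3/4 = 501.75
  short-eared: 669 × 1/4 = 167.25
χ² = Σ (O − E)² / E
  normal-eared: (511 − 501.75)² / 501.75 = 0.1705
  short-eared: (158 − 167.25)² / 167.25 = 0.5116
χ² = 0.1705 + 0.5116 = 0.6821 ≈ 0.682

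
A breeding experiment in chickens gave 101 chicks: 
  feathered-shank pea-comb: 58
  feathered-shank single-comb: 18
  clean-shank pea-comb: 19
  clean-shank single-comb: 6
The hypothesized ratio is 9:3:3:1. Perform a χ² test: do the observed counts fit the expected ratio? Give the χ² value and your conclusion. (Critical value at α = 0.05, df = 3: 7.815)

Total ratio parts = 16. Expected numbers out of 101:
  feathered-shank pea-comb: 101 × 9/16 = 56.8125
  feathered-shank single-comb: 101 × 3/16 = 18.9375
  clean-shank pea-comb: 101 × 3/16 = 18.9375
  clean-shank single-comb: 101 × 1/16 = 6.3125
χ² = Σ (O − E)² / E
  feathered-shank pea-comb: (58 − 56.8125)² / 56.8125 = 0.0248
  feathered-shank single-comb: (18 − 18.9375)² / 18.9375 = 0.0464
  clean-shank pea-comb: (19 − 18.9375)² / 18.9375 = 0.0002
  clean-shank single-comb: (6 − 6.3125)² / 6.3125 = 0.0155
χ² = 0.0248 + 0.0464 + 0.0002 + 0.0155 = 0.0869 ≈ 0.087
Degrees of freedom = 4 − 1 = 3; critical value at α = 0.05 is 7.815.
Since 0.087 < 7.815, we fail to reject the null hypothesis — the data are consistent with the 9:3:3:1 ratio.

0.087; consistent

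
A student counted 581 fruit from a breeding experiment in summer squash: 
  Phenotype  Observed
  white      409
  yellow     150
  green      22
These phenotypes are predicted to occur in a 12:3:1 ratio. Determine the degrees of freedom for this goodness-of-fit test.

2

A goodness-of-fit test with 3 phenotype classes has df = 3 − 1 = 2.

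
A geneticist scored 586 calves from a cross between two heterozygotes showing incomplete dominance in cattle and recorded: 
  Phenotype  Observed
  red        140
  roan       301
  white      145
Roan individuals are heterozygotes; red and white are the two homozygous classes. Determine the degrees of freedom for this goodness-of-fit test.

With incomplete dominance, a heterozygote × heterozygote cross gives a 1:2:1 phenotypic ratio.
A goodness-of-fit test with 3 phenotype classes has df = 3 − 1 = 2.

2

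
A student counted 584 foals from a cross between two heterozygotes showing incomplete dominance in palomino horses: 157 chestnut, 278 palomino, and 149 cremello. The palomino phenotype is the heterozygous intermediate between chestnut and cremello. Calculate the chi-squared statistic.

With incomplete dominance, a heterozygote × heterozygote cross gives a 1:2:1 phenotypic ratio.
Expected counts for N = 584 under a 1:2:1 ratio (total parts = 4):
  chestnut: 584 × 1/4 = 146
  palomino: 584 × 2/4 = 292
  cremello: 584 × 1/4 = 146
χ² = Σ (O − E)² / E
  chestnut: (157 − 146)² / 146 = 0.8288
  palomino: (278 − 292)² / 292 = 0.6712
  cremello: (149 − 146)² / 146 = 0.0616
χ² = 0.8288 + 0.6712 + 0.0616 = 1.5616 ≈ 1.562

1.562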